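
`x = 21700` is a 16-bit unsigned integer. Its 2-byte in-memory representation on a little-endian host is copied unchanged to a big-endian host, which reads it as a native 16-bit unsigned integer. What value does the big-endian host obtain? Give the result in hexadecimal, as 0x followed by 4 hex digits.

0xC454

21700 in 16-bit hexadecimal is 0x54C4.
Stored little-endian, the bytes at ascending addresses are C4 54.
Read back as big-endian, the last byte is least significant, giving 0xC454.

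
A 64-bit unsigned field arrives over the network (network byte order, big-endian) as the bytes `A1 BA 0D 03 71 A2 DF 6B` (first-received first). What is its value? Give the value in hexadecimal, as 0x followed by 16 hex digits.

In big-endian order the high byte comes first in memory.
The bytes are already most-significant first: 0xA1BA0D0371A2DF6B.

0xA1BA0D0371A2DF6B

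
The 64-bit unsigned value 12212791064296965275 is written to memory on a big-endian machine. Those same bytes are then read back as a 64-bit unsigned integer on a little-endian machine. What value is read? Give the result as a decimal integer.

11188204056336956585

12212791064296965275 in 64-bit hexadecimal is 0xA97C8CC44F7C449B.
Stored big-endian, the bytes at ascending addresses are A9 7C 8C C4 4F 7C 44 9B.
Read back as little-endian, the first byte is least significant, giving 0x9B447C4FC48C7CA9.
0x9B447C4FC48C7CA9 = 11188204056336956585.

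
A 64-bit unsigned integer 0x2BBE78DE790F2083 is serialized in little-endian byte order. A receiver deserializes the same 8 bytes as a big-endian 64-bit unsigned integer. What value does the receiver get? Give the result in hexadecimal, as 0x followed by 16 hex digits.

Stored little-endian, the bytes at ascending addresses are 83 20 0F 79 DE 78 BE 2B.
Read back as big-endian, the last byte is least significant, giving 0x83200F79DE78BE2B.

0x83200F79DE78BE2B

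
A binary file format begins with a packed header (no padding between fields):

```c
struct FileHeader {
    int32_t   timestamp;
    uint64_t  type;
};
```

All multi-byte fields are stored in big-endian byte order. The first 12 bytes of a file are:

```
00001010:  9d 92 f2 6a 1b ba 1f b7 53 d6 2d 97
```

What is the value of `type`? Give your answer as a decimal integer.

1997944256938257815

`type` follows `timestamp` (4 bytes), so it starts at byte offset 4 and occupies 8 bytes.
Bytes at offsets 4..11: 1B BA 1F B7 53 D6 2D 97.
Big-endian stores the most-significant byte at the lowest address.
The bytes are already most-significant first: 0x1BBA1FB753D62D97.
0x1BBA1FB753D62D97 = 1997944256938257815.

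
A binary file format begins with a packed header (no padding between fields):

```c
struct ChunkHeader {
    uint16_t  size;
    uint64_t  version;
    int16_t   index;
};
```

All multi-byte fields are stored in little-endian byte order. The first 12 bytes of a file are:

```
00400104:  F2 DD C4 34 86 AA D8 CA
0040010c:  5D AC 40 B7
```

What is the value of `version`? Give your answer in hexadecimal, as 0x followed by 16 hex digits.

`version` follows `size` (2 bytes), so it starts at byte offset 2 and occupies 8 bytes.
Bytes at offsets 2..9: C4 34 86 AA D8 CA 5D AC.
Little-endian: lowest address holds the least-significant byte.
Reassemble most-significant byte first: AC 5D CA D8 AA 86 34 C4 → 0xAC5DCAD8AA8634C4.

0xAC5DCAD8AA8634C4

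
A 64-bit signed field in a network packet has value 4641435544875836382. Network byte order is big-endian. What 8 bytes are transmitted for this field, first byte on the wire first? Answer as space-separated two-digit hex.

4641435544875836382 in hexadecimal, padded to 64 bits, is 0x4069B109643223DE.
Split into bytes (most-significant first): 40 69 B1 09 64 32 23 DE.
Big-endian: lowest address holds the most-significant byte.
So the memory order matches the most-significant-first order: 40 69 B1 09 64 32 23 DE.

40 69 B1 09 64 32 23 DE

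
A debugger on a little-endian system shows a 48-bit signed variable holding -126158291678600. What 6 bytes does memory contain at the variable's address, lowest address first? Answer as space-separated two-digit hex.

Two's complement of -126158291678600 in 48 bits: 126158291678600 = 0x72BD84293588; invert → 0x8D427BD6CA77; add 1 → 0x8D427BD6CA78.
Split into bytes (most-significant first): 8D 42 7B D6 CA 78.
Little-endian stores the least-significant byte at the lowest address.
So at ascending addresses the bytes are 78 CA D6 7B 42 8D.

78 CA D6 7B 42 8D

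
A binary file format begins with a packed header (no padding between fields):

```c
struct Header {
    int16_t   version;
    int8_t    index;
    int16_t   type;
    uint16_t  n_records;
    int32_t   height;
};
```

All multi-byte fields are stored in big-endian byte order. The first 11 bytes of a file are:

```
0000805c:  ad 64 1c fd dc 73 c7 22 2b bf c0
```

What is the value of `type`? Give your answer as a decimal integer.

`type` follows `version` (2 B), `index` (1 B), so it starts at offset 2 + 1 = 3 and occupies 2 bytes.
Bytes at offsets 3..4: FD DC.
Big-endian stores the most-significant byte at the lowest address.
The bytes are already most-significant first: 0xFDDC.
Top bit is set, so as a signed 16-bit value this is 0xFDDC − 2^16 = -548.

-548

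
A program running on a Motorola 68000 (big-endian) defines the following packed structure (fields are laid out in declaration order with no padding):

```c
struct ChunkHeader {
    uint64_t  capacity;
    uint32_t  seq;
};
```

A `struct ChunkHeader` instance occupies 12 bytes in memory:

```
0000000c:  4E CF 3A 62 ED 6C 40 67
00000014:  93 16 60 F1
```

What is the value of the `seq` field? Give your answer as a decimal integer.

2467717361

`seq` follows `capacity` (8 bytes), so it starts at byte offset 8 and occupies 4 bytes.
Bytes at offsets 8..11: 93 16 60 F1.
In big-endian order the high byte comes first in memory.
The bytes are already most-significant first: 0x931660F1.
0x931660F1 = 2467717361.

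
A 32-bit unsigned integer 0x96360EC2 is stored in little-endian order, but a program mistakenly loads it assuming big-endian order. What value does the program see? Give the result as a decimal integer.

3255711382

Stored little-endian, the bytes at ascending addresses are C2 0E 36 96.
Read back as big-endian, the last byte is least significant, giving 0xC20E3696.
0xC20E3696 = 3255711382.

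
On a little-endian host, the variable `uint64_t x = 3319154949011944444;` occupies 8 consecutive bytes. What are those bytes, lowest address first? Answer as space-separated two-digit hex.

FC 33 56 2A D7 01 10 2E

3319154949011944444 in hexadecimal, padded to 64 bits, is 0x2E1001D72A5633FC.
Split into bytes (most-significant first): 2E 10 01 D7 2A 56 33 FC.
In little-endian order the low byte comes first in memory.
So at ascending addresses the bytes are FC 33 56 2A D7 01 10 2E.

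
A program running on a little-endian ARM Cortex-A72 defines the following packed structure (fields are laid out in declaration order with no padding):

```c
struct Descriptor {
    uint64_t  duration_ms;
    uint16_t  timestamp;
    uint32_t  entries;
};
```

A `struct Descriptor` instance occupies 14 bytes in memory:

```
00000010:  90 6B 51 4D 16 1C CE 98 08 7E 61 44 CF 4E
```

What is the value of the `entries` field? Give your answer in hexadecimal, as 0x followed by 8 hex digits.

0x4ECF4461

`entries` follows `duration_ms` (8 B), `timestamp` (2 B), so it starts at offset 8 + 2 = 10 and occupies 4 bytes.
Bytes at offsets 10..13: 61 44 CF 4E.
In little-endian order the low byte comes first in memory.
Reassemble most-significant byte first: 4E CF 44 61 → 0x4ECF4461.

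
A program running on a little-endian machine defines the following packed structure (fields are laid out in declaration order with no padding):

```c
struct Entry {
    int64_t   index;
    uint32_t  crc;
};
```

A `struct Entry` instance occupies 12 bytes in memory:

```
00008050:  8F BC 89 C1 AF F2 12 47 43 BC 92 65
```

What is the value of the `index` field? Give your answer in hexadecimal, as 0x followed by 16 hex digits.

0x4712F2AFC189BC8F

`index` is the first field, at byte offset 0, occupying 8 bytes.
Bytes at offsets 0..7: 8F BC 89 C1 AF F2 12 47.
In little-endian order the low byte comes first in memory.
Reassemble most-significant byte first: 47 12 F2 AF C1 89 BC 8F → 0x4712F2AFC189BC8F.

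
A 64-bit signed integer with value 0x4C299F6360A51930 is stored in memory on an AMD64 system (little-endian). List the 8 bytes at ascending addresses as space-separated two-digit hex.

Split into bytes (most-significant first): 4C 29 9F 63 60 A5 19 30.
In little-endian order the low byte comes first in memory.
So at ascending addresses the bytes are 30 19 A5 60 63 9F 29 4C.

30 19 A5 60 63 9F 29 4C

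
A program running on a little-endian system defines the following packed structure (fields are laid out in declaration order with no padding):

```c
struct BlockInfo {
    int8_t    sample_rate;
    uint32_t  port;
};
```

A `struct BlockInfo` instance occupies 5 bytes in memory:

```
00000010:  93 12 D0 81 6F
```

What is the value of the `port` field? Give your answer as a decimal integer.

`port` follows `sample_rate` (1 byte), so it starts at byte offset 1 and occupies 4 bytes.
Bytes at offsets 1..4: 12 D0 81 6F.
Little-endian stores the least-significant byte at the lowest address.
Reassemble most-significant byte first: 6F 81 D0 12 → 0x6F81D012.
0x6F81D012 = 1870778386.

1870778386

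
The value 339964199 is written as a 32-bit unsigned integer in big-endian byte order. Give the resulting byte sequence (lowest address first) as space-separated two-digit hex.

14 43 71 27

339964199 in hexadecimal, padded to 32 bits, is 0x14437127.
Split into bytes (most-significant first): 14 43 71 27.
In big-endian order the high byte comes first in memory.
So the memory order matches the most-significant-first order: 14 43 71 27.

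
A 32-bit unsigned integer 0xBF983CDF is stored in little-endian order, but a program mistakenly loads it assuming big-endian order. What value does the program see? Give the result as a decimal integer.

3745290431

Stored little-endian, the bytes at ascending addresses are DF 3C 98 BF.
Read back as big-endian, the last byte is least significant, giving 0xDF3C98BF.
0xDF3C98BF = 3745290431.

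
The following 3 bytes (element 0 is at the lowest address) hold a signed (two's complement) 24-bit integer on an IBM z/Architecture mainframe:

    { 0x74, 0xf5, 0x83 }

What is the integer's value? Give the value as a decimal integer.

Big-endian: lowest address holds the most-significant byte.
The bytes are already most-significant first: 0x74F583.
0x74F583 = 7665027.

7665027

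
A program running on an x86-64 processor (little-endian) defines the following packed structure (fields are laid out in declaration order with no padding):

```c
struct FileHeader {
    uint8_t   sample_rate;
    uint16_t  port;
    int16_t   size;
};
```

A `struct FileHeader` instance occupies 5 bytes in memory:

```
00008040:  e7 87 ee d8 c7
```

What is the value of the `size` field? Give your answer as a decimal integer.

`size` follows `sample_rate` (1 B), `port` (2 B), so it starts at offset 1 + 2 = 3 and occupies 2 bytes.
Bytes at offsets 3..4: D8 C7.
In little-endian order the low byte comes first in memory.
Reassemble most-significant byte first: C7 D8 → 0xC7D8.
Top bit is set, so as a signed 16-bit value this is 0xC7D8 − 2^16 = -14376.

-14376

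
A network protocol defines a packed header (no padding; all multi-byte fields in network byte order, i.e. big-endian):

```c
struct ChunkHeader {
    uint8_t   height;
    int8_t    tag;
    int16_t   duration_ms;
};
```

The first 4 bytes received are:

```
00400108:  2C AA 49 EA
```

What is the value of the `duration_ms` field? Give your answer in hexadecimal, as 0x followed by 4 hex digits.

`duration_ms` follows `height` (1 B), `tag` (1 B), so it starts at offset 1 + 1 = 2 and occupies 2 bytes.
Bytes at offsets 2..3: 49 EA.
Big-endian: lowest address holds the most-significant byte.
The bytes are already most-significant first: 0x49EA.

0x49EA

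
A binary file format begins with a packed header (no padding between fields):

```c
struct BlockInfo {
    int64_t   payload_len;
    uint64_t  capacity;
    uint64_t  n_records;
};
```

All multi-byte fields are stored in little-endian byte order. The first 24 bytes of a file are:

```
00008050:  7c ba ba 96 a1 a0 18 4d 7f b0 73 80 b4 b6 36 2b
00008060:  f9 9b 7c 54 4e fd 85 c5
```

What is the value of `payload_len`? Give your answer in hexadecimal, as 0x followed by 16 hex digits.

`payload_len` is the first field, at byte offset 0, occupying 8 bytes.
Bytes at offsets 0..7: 7C BA BA 96 A1 A0 18 4D.
Little-endian stores the least-significant byte at the lowest address.
Reassemble most-significant byte first: 4D 18 A0 A1 96 BA BA 7C → 0x4D18A0A196BABA7C.

0x4D18A0A196BABA7C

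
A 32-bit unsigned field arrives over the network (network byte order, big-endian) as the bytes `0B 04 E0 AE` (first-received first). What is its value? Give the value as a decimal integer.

Big-endian stores the most-significant byte at the lowest address.
The bytes are already most-significant first: 0x0B04E0AE.
0x0B04E0AE = 184869038.

184869038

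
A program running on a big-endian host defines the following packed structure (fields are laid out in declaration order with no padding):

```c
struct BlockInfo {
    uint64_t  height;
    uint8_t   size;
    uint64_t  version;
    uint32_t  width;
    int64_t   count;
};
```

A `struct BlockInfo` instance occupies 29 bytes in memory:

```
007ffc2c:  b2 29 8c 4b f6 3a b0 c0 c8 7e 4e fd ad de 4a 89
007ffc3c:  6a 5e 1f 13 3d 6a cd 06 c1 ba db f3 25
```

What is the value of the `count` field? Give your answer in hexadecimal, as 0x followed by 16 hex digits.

`count` follows `height` (8 B), `size` (1 B), `version` (8 B), `width` (4 B), so it starts at offset 8 + 1 + 8 + 4 = 21 and occupies 8 bytes.
Bytes at offsets 21..28: 6A CD 06 C1 BA DB F3 25.
Big-endian stores the most-significant byte at the lowest address.
The bytes are already most-significant first: 0x6ACD06C1BADBF325.

0x6ACD06C1BADBF325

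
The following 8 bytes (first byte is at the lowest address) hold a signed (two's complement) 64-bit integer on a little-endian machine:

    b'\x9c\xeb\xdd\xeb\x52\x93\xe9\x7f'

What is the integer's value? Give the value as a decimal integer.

9217060096744221596

Little-endian stores the least-significant byte at the lowest address.
Reassemble most-significant byte first: 7F E9 93 52 EB DD EB 9C → 0x7FE99352EBDDEB9C.
0x7FE99352EBDDEB9C = 9217060096744221596.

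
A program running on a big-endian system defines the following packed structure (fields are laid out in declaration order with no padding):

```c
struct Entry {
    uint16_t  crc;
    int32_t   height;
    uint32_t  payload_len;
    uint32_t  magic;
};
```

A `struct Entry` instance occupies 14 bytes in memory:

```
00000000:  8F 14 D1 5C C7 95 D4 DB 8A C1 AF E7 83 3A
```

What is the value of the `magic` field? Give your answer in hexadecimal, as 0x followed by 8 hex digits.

`magic` follows `crc` (2 B), `height` (4 B), `payload_len` (4 B), so it starts at offset 2 + 4 + 4 = 10 and occupies 4 bytes.
Bytes at offsets 10..13: AF E7 83 3A.
Big-endian: lowest address holds the most-significant byte.
The bytes are already most-significant first: 0xAFE7833A.

0xAFE7833A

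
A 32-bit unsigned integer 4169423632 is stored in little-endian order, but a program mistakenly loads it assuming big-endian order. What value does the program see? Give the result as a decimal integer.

274433272

4169423632 in 32-bit hexadecimal is 0xF8845B10.
Stored little-endian, the bytes at ascending addresses are 10 5B 84 F8.
Read back as big-endian, the last byte is least significant, giving 0x105B84F8.
0x105B84F8 = 274433272.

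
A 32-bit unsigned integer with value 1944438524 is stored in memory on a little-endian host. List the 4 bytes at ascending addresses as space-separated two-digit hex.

1944438524 in hexadecimal, padded to 32 bits, is 0x73E5C6FC.
Split into bytes (most-significant first): 73 E5 C6 FC.
In little-endian order the low byte comes first in memory.
So at ascending addresses the bytes are FC C6 E5 73.

FC C6 E5 73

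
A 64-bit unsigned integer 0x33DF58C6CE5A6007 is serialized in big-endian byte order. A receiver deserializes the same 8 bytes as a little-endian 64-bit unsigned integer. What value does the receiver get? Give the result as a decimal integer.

531524600167194419

Stored big-endian, the bytes at ascending addresses are 33 DF 58 C6 CE 5A 60 07.
Read back as little-endian, the first byte is least significant, giving 0x07605ACEC658DF33.
0x07605ACEC658DF33 = 531524600167194419.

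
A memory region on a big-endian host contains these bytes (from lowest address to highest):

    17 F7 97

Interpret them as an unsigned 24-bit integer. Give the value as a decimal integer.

Big-endian: lowest address holds the most-significant byte.
The bytes are already most-significant first: 0x17F797.
0x17F797 = 1570711.

1570711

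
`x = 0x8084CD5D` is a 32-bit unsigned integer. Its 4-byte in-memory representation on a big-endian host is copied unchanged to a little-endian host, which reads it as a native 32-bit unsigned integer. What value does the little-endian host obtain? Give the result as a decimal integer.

1573749888

Stored big-endian, the bytes at ascending addresses are 80 84 CD 5D.
Read back as little-endian, the first byte is least significant, giving 0x5DCD8480.
0x5DCD8480 = 1573749888.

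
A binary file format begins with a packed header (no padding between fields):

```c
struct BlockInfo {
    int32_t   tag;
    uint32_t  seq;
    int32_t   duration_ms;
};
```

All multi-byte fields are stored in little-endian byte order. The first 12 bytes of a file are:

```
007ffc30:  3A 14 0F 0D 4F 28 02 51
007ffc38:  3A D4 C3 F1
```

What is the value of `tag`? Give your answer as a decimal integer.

219092026

`tag` is the first field, at byte offset 0, occupying 4 bytes.
Bytes at offsets 0..3: 3A 14 0F 0D.
Little-endian: lowest address holds the least-significant byte.
Reassemble most-significant byte first: 0D 0F 14 3A → 0x0D0F143A.
0x0D0F143A = 219092026.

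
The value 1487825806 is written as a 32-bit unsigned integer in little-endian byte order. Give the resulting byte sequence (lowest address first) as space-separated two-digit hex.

1487825806 in hexadecimal, padded to 32 bits, is 0x58AE6B8E.
Split into bytes (most-significant first): 58 AE 6B 8E.
In little-endian order the low byte comes first in memory.
So at ascending addresses the bytes are 8E 6B AE 58.

8E 6B AE 58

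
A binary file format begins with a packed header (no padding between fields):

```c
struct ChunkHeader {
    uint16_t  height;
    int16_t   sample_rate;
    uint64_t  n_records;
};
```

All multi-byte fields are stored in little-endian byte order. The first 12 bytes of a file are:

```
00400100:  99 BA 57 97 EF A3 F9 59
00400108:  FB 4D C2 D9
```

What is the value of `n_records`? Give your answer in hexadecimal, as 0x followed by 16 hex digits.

`n_records` follows `height` (2 B), `sample_rate` (2 B), so it starts at offset 2 + 2 = 4 and occupies 8 bytes.
Bytes at offsets 4..11: EF A3 F9 59 FB 4D C2 D9.
Little-endian stores the least-significant byte at the lowest address.
Reassemble most-significant byte first: D9 C2 4D FB 59 F9 A3 EF → 0xD9C24DFB59F9A3EF.

0xD9C24DFB59F9A3EF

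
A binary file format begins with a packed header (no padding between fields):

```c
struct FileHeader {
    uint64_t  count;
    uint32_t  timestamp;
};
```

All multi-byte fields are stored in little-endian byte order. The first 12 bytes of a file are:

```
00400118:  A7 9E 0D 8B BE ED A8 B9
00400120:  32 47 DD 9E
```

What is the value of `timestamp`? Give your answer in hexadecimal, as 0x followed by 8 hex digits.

`timestamp` follows `count` (8 bytes), so it starts at byte offset 8 and occupies 4 bytes.
Bytes at offsets 8..11: 32 47 DD 9E.
In little-endian order the low byte comes first in memory.
Reassemble most-significant byte first: 9E DD 47 32 → 0x9EDD4732.

0x9EDD4732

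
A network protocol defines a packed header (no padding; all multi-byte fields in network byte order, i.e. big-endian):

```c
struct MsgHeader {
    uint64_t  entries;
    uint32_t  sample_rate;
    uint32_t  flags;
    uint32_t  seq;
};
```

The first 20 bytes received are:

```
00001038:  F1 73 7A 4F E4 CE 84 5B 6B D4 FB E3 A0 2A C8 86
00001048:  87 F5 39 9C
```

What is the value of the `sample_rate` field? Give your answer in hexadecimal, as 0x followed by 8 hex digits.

0x6BD4FBE3

`sample_rate` follows `entries` (8 bytes), so it starts at byte offset 8 and occupies 4 bytes.
Bytes at offsets 8..11: 6B D4 FB E3.
In big-endian order the high byte comes first in memory.
The bytes are already most-significant first: 0x6BD4FBE3.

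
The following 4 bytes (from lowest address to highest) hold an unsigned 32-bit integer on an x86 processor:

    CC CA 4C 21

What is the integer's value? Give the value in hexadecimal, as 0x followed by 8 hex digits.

Little-endian: lowest address holds the least-significant byte.
Reassemble most-significant byte first: 21 4C CA CC → 0x214CCACC.

0x214CCACC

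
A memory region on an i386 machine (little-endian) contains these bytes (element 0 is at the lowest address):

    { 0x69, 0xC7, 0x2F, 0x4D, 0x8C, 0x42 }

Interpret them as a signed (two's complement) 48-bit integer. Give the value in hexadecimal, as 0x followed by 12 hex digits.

In little-endian order the low byte comes first in memory.
Reassemble most-significant byte first: 42 8C 4D 2F C7 69 → 0x428C4D2FC769.

0x428C4D2FC769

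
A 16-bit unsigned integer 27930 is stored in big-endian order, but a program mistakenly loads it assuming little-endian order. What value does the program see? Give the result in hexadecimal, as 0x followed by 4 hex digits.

0x1A6D

27930 in 16-bit hexadecimal is 0x6D1A.
Stored big-endian, the bytes at ascending addresses are 6D 1A.
Read back as little-endian, the first byte is least significant, giving 0x1A6D.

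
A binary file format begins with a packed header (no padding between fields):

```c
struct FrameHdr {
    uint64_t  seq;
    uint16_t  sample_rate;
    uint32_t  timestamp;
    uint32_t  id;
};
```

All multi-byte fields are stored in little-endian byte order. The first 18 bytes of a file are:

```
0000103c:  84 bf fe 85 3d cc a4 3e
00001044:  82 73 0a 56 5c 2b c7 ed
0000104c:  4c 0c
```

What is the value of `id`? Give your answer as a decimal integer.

`id` follows `seq` (8 B), `sample_rate` (2 B), `timestamp` (4 B), so it starts at offset 8 + 2 + 4 = 14 and occupies 4 bytes.
Bytes at offsets 14..17: C7 ED 4C 0C.
In little-endian order the low byte comes first in memory.
Reassemble most-significant byte first: 0C 4C ED C7 → 0x0C4CEDC7.
0x0C4CEDC7 = 206368199.

206368199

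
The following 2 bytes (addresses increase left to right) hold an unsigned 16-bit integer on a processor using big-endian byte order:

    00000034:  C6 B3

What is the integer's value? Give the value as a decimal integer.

50867

Big-endian stores the most-significant byte at the lowest address.
The bytes are already most-significant first: 0xC6B3.
0xC6B3 = 50867.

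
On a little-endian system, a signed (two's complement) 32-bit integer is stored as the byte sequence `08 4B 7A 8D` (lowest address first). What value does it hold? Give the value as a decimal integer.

-1921365240

Little-endian stores the least-significant byte at the lowest address.
Reassemble most-significant byte first: 8D 7A 4B 08 → 0x8D7A4B08.
Top bit is set, so as a signed 32-bit value this is 0x8D7A4B08 − 2^32 = -1921365240.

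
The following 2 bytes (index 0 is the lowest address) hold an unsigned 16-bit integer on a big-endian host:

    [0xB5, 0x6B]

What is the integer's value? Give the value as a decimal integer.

46443

Big-endian stores the most-significant byte at the lowest address.
The bytes are already most-significant first: 0xB56B.
0xB56B = 46443.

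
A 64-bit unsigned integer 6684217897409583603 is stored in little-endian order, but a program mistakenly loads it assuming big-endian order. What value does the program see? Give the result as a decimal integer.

6684217897409583603 in 64-bit hexadecimal is 0x5CC31CC3606819F3.
Stored little-endian, the bytes at ascending addresses are F3 19 68 60 C3 1C C3 5C.
Read back as big-endian, the last byte is least significant, giving 0xF3196860C31CC35C.
0xF3196860C31CC35C = 17517146990433846108.

17517146990433846108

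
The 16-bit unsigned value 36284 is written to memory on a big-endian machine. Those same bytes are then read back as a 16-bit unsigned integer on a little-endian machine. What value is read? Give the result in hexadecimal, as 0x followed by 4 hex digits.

0xBC8D

36284 in 16-bit hexadecimal is 0x8DBC.
Stored big-endian, the bytes at ascending addresses are 8D BC.
Read back as little-endian, the first byte is least significant, giving 0xBC8D.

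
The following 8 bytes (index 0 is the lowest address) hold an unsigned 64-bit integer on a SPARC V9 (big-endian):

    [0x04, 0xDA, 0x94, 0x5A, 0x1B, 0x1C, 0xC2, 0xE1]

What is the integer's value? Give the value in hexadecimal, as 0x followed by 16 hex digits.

Big-endian stores the most-significant byte at the lowest address.
The bytes are already most-significant first: 0x04DA945A1B1CC2E1.

0x04DA945A1B1CC2E1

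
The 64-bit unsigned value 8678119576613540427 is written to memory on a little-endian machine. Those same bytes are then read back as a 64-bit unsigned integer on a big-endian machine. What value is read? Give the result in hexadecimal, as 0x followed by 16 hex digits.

8678119576613540427 in 64-bit hexadecimal is 0x786EDFC6BA69D24B.
Stored little-endian, the bytes at ascending addresses are 4B D2 69 BA C6 DF 6E 78.
Read back as big-endian, the last byte is least significant, giving 0x4BD269BAC6DF6E78.

0x4BD269BAC6DF6E78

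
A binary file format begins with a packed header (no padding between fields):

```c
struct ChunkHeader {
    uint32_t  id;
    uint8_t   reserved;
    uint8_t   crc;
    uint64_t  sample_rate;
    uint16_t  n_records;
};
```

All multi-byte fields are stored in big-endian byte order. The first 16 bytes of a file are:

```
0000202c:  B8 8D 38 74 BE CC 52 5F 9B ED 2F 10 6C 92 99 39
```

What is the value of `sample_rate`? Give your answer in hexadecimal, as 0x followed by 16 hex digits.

`sample_rate` follows `id` (4 B), `reserved` (1 B), `crc` (1 B), so it starts at offset 4 + 1 + 1 = 6 and occupies 8 bytes.
Bytes at offsets 6..13: 52 5F 9B ED 2F 10 6C 92.
In big-endian order the high byte comes first in memory.
The bytes are already most-significant first: 0x525F9BED2F106C92.

0x525F9BED2F106C92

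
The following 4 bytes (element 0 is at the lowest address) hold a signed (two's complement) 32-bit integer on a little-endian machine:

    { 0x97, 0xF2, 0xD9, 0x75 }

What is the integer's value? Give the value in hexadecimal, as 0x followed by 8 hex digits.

Little-endian: lowest address holds the least-significant byte.
Reassemble most-significant byte first: 75 D9 F2 97 → 0x75D9F297.

0x75D9F297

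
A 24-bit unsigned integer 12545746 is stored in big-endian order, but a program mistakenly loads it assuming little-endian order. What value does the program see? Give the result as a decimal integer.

13790911

12545746 in 24-bit hexadecimal is 0xBF6ED2.
Stored big-endian, the bytes at ascending addresses are BF 6E D2.
Read back as little-endian, the first byte is least significant, giving 0xD26EBF.
0xD26EBF = 13790911.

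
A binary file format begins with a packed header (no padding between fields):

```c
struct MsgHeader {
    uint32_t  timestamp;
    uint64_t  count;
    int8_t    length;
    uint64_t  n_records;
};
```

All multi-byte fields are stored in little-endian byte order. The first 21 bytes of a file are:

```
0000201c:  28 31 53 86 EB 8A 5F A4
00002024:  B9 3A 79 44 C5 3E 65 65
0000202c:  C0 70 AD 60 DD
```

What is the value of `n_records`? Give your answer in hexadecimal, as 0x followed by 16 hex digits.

0xDD60AD70C065653E

`n_records` follows `timestamp` (4 B), `count` (8 B), `length` (1 B), so it starts at offset 4 + 8 + 1 = 13 and occupies 8 bytes.
Bytes at offsets 13..20: 3E 65 65 C0 70 AD 60 DD.
Little-endian: lowest address holds the least-significant byte.
Reassemble most-significant byte first: DD 60 AD 70 C0 65 65 3E → 0xDD60AD70C065653E.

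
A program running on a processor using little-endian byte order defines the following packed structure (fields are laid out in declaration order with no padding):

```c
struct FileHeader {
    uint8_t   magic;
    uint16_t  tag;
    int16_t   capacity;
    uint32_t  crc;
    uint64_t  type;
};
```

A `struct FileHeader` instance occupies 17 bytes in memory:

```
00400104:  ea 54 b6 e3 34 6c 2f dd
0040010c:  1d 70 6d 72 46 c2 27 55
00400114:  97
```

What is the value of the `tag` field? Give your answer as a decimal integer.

46676

`tag` follows `magic` (1 byte), so it starts at byte offset 1 and occupies 2 bytes.
Bytes at offsets 1..2: 54 B6.
Little-endian: lowest address holds the least-significant byte.
Reassemble most-significant byte first: B6 54 → 0xB654.
0xB654 = 46676.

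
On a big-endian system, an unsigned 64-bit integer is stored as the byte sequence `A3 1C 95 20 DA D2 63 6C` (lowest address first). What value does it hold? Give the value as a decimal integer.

11753433095872865132

In big-endian order the high byte comes first in memory.
The bytes are already most-significant first: 0xA31C9520DAD2636C.
0xA31C9520DAD2636C = 11753433095872865132.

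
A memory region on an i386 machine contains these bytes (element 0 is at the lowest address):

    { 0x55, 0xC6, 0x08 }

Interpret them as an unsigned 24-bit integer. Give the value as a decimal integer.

575061

Little-endian stores the least-significant byte at the lowest address.
Reassemble most-significant byte first: 08 C6 55 → 0x08C655.
0x08C655 = 575061.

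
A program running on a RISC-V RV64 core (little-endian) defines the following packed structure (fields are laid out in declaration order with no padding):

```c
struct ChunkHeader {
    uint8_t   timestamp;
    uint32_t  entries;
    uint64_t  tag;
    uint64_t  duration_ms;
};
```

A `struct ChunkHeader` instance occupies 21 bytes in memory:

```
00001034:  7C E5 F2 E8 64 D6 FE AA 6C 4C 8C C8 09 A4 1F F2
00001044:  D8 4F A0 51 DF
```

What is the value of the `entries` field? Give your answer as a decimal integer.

`entries` follows `timestamp` (1 byte), so it starts at byte offset 1 and occupies 4 bytes.
Bytes at offsets 1..4: E5 F2 E8 64.
Little-endian stores the least-significant byte at the lowest address.
Reassemble most-significant byte first: 64 E8 F2 E5 → 0x64E8F2E5.
0x64E8F2E5 = 1692988133.

1692988133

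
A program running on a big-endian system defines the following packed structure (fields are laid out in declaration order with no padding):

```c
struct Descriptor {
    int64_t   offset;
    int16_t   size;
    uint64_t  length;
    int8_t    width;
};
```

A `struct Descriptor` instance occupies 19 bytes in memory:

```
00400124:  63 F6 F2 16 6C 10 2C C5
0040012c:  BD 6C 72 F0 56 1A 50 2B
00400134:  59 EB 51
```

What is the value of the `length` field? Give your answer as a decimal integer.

`length` follows `offset` (8 B), `size` (2 B), so it starts at offset 8 + 2 = 10 and occupies 8 bytes.
Bytes at offsets 10..17: 72 F0 56 1A 50 2B 59 EB.
Big-endian: lowest address holds the most-significant byte.
The bytes are already most-significant first: 0x72F0561A502B59EB.
0x72F0561A502B59EB = 8282214385748498923.

8282214385748498923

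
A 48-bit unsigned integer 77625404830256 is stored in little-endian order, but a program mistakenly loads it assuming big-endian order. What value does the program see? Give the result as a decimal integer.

77625404830256 in 48-bit hexadecimal is 0x469992AE3230.
Stored little-endian, the bytes at ascending addresses are 30 32 AE 92 99 46.
Read back as big-endian, the last byte is least significant, giving 0x3032AE929946.
0x3032AE929946 = 52994235341126.

52994235341126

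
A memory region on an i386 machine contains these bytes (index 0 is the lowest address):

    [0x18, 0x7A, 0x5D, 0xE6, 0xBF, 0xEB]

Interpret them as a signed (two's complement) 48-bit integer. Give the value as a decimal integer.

Little-endian stores the least-significant byte at the lowest address.
Reassemble most-significant byte first: EB BF E6 5D 7A 18 → 0xEBBFE65D7A18.
Top bit is set, so as a signed 48-bit value this is 0xEBBFE65D7A18 − 2^48 = -22265540543976.

-22265540543976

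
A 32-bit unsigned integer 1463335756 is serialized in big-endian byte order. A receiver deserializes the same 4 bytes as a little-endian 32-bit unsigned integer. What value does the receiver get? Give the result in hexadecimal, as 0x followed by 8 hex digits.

1463335756 in 32-bit hexadecimal is 0x5738BB4C.
Stored big-endian, the bytes at ascending addresses are 57 38 BB 4C.
Read back as little-endian, the first byte is least significant, giving 0x4CBB3857.

0x4CBB3857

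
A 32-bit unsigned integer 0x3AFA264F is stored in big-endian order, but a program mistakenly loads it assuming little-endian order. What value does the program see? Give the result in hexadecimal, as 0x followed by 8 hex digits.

0x4F26FA3A

Stored big-endian, the bytes at ascending addresses are 3A FA 26 4F.
Read back as little-endian, the first byte is least significant, giving 0x4F26FA3A.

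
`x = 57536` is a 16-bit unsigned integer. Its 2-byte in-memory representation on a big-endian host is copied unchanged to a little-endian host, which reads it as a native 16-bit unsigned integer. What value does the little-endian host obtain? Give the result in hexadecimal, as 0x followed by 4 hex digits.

0xC0E0

57536 in 16-bit hexadecimal is 0xE0C0.
Stored big-endian, the bytes at ascending addresses are E0 C0.
Read back as little-endian, the first byte is least significant, giving 0xC0E0.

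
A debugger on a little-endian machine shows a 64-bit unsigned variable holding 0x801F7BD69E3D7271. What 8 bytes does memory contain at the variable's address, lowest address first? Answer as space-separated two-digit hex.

71 72 3D 9E D6 7B 1F 80

Split into bytes (most-significant first): 80 1F 7B D6 9E 3D 72 71.
Little-endian: lowest address holds the least-significant byte.
So at ascending addresses the bytes are 71 72 3D 9E D6 7B 1F 80.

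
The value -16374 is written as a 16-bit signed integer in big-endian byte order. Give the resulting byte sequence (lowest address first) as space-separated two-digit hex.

Two's complement of -16374 in 16 bits: 16374 = 0x3FF6; invert → 0xC009; add 1 → 0xC00A.
Split into bytes (most-significant first): C0 0A.
Big-endian: lowest address holds the most-significant byte.
So the memory order matches the most-significant-first order: C0 0A.

C0 0A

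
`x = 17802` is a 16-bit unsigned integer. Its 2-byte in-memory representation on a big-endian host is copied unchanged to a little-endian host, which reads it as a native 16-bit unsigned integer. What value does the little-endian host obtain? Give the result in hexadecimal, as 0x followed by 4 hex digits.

17802 in 16-bit hexadecimal is 0x458A.
Stored big-endian, the bytes at ascending addresses are 45 8A.
Read back as little-endian, the first byte is least significant, giving 0x8A45.

0x8A45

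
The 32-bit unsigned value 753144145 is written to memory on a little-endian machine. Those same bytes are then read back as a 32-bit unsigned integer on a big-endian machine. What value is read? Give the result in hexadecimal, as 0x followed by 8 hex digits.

753144145 in 32-bit hexadecimal is 0x2CE41151.
Stored little-endian, the bytes at ascending addresses are 51 11 E4 2C.
Read back as big-endian, the last byte is least significant, giving 0x5111E42C.

0x5111E42C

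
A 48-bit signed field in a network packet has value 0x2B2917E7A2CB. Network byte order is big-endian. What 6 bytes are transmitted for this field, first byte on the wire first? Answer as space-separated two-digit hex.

Split into bytes (most-significant first): 2B 29 17 E7 A2 CB.
In big-endian order the high byte comes first in memory.
So the memory order matches the most-significant-first order: 2B 29 17 E7 A2 CB.

2B 29 17 E7 A2 CB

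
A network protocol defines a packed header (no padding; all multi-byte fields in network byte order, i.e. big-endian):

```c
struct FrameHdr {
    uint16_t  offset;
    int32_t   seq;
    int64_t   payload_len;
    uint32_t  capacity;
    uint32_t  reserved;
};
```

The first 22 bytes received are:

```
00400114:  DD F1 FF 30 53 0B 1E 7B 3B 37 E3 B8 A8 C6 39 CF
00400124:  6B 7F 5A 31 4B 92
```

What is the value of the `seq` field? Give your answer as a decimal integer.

`seq` follows `offset` (2 bytes), so it starts at byte offset 2 and occupies 4 bytes.
Bytes at offsets 2..5: FF 30 53 0B.
Big-endian stores the most-significant byte at the lowest address.
The bytes are already most-significant first: 0xFF30530B.
Top bit is set, so as a signed 32-bit value this is 0xFF30530B − 2^32 = -13610229.

-13610229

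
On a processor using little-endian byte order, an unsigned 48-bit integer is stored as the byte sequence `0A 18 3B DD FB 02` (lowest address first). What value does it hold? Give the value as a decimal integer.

Little-endian: lowest address holds the least-significant byte.
Reassemble most-significant byte first: 02 FB DD 3B 18 0A → 0x02FBDD3B180A.
0x02FBDD3B180A = 3280771684362.

3280771684362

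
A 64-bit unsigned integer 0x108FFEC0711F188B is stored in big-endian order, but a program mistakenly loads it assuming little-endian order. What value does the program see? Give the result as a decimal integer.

10022795544142712592

Stored big-endian, the bytes at ascending addresses are 10 8F FE C0 71 1F 18 8B.
Read back as little-endian, the first byte is least significant, giving 0x8B181F71C0FE8F10.
0x8B181F71C0FE8F10 = 10022795544142712592.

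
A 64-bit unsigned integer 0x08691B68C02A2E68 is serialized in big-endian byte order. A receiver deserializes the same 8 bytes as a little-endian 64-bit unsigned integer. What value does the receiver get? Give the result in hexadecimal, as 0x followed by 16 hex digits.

Stored big-endian, the bytes at ascending addresses are 08 69 1B 68 C0 2A 2E 68.
Read back as little-endian, the first byte is least significant, giving 0x682E2AC0681B6908.

0x682E2AC0681B6908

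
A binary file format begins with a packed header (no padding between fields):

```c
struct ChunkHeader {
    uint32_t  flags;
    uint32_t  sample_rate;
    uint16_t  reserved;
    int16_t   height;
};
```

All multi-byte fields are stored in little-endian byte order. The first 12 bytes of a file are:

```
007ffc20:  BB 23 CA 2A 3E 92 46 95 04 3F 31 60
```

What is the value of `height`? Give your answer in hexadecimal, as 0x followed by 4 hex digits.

`height` follows `flags` (4 B), `sample_rate` (4 B), `reserved` (2 B), so it starts at offset 4 + 4 + 2 = 10 and occupies 2 bytes.
Bytes at offsets 10..11: 31 60.
Little-endian stores the least-significant byte at the lowest address.
Reassemble most-significant byte first: 60 31 → 0x6031.

0x6031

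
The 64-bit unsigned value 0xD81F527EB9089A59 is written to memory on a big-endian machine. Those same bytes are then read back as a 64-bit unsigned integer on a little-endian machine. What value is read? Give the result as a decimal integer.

Stored big-endian, the bytes at ascending addresses are D8 1F 52 7E B9 08 9A 59.
Read back as little-endian, the first byte is least significant, giving 0x599A08B97E521FD8.
0x599A08B97E521FD8 = 6456482608570310616.

6456482608570310616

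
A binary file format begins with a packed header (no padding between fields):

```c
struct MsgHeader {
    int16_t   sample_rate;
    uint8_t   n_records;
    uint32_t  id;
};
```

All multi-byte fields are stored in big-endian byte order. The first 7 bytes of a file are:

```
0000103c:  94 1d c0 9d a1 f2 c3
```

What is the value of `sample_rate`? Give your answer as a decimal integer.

`sample_rate` is the first field, at byte offset 0, occupying 2 bytes.
Bytes at offsets 0..1: 94 1D.
Big-endian: lowest address holds the most-significant byte.
The bytes are already most-significant first: 0x941D.
Top bit is set, so as a signed 16-bit value this is 0x941D − 2^16 = -27619.

-27619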